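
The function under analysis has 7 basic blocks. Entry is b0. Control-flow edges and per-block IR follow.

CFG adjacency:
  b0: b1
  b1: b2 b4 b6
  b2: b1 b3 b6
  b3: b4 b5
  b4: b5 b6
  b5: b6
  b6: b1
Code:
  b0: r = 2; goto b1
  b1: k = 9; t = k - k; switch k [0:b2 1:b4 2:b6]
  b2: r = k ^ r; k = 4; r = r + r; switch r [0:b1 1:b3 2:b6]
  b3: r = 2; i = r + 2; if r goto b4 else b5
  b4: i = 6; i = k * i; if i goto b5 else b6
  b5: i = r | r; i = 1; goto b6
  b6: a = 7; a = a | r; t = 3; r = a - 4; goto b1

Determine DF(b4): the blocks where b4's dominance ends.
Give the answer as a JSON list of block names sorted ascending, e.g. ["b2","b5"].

idom tree: b1←b0 b2←b1 b3←b2 b4←b1 b5←b1 b6←b1
Dom∩ at merges:
  b1: preds {b0,b2,b6}: {b0} ∩ {b0,b1,b2} ∩ {b0,b1,b6} = {b0}; idom=b0
  b4: preds {b1,b3}: {b0,b1} ∩ {b0,b1,b2,b3} = {b0,b1}; idom=b1
  b5: preds {b3,b4}: {b0,b1,b2,b3} ∩ {b0,b1,b4} = {b0,b1}; idom=b1
  b6: preds {b1,b2,b4,b5}: {b0,b1} ∩ {b0,b1,b2} ∩ {b0,b1,b4} ∩ {b0,b1,b5} = {b0,b1}; idom=b1

DF derivation:
  join b1 pred b0: · stop@b0
  join b1 pred b2: b2→b1 stop@b0
  join b1 pred b6: b6→b1 stop@b0
  join b4 pred b1: · stop@b1
  join b4 pred b3: b3→b2 stop@b1
  join b5 pred b3: b3→b2 stop@b1
  join b5 pred b4: b4 stop@b1
  join b6 pred b1: · stop@b1
  join b6 pred b2: b2 stop@b1
  join b6 pred b4: b4 stop@b1
  join b6 pred b5: b5 stop@b1
  b0 → ∅
  b1 → {b1}
  b2 → {b1,b4,b5,b6}
  b3 → {b4,b5}
  b4 → {b5,b6}
  b5 → {b6}
  b6 → {b1}

DF(b4) = ["b5", "b6"]

Answer: ["b5", "b6"]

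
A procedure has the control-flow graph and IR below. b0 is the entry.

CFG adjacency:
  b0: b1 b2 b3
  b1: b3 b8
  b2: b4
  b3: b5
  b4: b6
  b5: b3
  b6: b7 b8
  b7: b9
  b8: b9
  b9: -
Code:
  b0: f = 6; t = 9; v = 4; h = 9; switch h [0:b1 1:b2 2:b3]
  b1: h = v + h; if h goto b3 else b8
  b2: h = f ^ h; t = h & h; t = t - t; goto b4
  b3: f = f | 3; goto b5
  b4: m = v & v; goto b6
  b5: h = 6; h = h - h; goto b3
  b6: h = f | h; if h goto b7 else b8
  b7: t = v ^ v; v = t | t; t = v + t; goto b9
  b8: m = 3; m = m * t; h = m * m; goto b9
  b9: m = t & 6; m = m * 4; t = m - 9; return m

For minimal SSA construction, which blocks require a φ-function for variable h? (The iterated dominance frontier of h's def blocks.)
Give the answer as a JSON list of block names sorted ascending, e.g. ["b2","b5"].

idom tree: b1←b0 b2←b0 b3←b0 b4←b2 b5←b3 b6←b4 b7←b6 b8←b0 b9←b0
Dom∩ at merges:
  b3: preds {b0,b1,b5}: {b0} ∩ {b0,b1} ∩ {b0,b3,b5} = {b0}; idom=b0
  b8: preds {b1,b6}: {b0,b1} ∩ {b0,b2,b4,b6} = {b0}; idom=b0
  b9: preds {b7,b8}: {b0,b2,b4,b6,b7} ∩ {b0,b8} = {b0}; idom=b0

DF derivation:
  join b3 pred b0: · stop@b0
  join b3 pred b1: b1 stop@b0
  join b3 pred b5: b5→b3 stop@b0
  join b8 pred b1: b1 stop@b0
  join b8 pred b6: b6→b4→b2 stop@b0
  join b9 pred b7: b7→b6→b4→b2 stop@b0
  join b9 pred b8: b8 stop@b0
  DF(b0)=∅
  DF(b1)={b3,b8}
  DF(b2)={b8,b9}
  DF(b3)={b3}
  DF(b4)={b8,b9}
  DF(b5)={b3}
  DF(b6)={b8,b9}
  DF(b7)={b9}
  DF(b8)={b9}
  DF(b9)=∅

φ for h: defs {b0,b1,b2,b5,b6,b8}
  DF⁺ = {b3,b8,b9}

Answer: ["b3", "b8", "b9"]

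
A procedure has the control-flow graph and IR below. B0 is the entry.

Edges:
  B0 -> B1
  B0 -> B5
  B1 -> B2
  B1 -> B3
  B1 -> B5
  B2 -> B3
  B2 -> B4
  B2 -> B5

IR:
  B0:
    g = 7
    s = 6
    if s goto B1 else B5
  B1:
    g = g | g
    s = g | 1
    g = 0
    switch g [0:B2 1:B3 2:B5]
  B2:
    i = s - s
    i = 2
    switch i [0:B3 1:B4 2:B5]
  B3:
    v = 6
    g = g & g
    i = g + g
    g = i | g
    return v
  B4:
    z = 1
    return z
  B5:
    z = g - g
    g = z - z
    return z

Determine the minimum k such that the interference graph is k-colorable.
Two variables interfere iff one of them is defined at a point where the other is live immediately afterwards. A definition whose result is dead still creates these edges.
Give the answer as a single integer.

Block summaries:
  B0 def {g,s} use ∅
  B1 def {g,s} use {g}
  B2 def {i} use {s}
  B3 def {g,i,v} use {g}
  B4 def {z} use ∅
  B5 def {g,z} use {g}

Liveness:
  B0: in=∅ out={g}
  B1: in={g} out={g,s}
  B2: in={g,s} out={g}
  B3: in={g} out=∅
  B4: in=∅ out=∅
  B5: in={g} out=∅

Interfere edges:
  g↔{i,s,v,z}
  i↔{g,v}
  s↔{g}
  v↔{g,i}
  z↔{g}

Colouring:
  {g,i,v} pairwise interfere (3-clique) ⇒ χ ≥ 3
  assign g→r0 i→r1 s→r1 v→r2 z→r1 — no edge inside a register ⇒ χ ≤ 3
  χ = 3

Answer: 3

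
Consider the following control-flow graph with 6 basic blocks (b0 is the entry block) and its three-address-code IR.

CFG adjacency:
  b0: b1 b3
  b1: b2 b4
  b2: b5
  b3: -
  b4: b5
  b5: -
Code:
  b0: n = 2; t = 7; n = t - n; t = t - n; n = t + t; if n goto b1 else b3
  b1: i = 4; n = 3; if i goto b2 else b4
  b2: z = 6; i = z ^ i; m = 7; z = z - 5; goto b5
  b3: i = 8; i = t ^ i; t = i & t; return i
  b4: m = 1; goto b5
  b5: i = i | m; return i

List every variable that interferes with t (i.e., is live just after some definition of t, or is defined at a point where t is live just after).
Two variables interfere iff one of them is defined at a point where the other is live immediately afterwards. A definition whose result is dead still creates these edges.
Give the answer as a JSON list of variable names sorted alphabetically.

Block summaries:
  b0: {n,t} / ∅
  b1: {i,n} / ∅
  b2: {i,m,z} / {i}
  b3: {i,t} / {t}
  b4: {m} / ∅
  b5: {i} / {i,m}

Backward fixpoint:
  live b0: ∅→{t}
  live b1: ∅→{i}
  live b2: {i}→{i,m}
  live b3: {t}→∅
  live b4: {i}→{i,m}
  live b5: {i,m}→∅

Conflict graph:
  i — {m,n,t,z}
  m — {i,z}
  n — {i,t}
  t — {i,n}
  z — {i,m}

N(t) = ["i", "n"]

Answer: ["i", "n"]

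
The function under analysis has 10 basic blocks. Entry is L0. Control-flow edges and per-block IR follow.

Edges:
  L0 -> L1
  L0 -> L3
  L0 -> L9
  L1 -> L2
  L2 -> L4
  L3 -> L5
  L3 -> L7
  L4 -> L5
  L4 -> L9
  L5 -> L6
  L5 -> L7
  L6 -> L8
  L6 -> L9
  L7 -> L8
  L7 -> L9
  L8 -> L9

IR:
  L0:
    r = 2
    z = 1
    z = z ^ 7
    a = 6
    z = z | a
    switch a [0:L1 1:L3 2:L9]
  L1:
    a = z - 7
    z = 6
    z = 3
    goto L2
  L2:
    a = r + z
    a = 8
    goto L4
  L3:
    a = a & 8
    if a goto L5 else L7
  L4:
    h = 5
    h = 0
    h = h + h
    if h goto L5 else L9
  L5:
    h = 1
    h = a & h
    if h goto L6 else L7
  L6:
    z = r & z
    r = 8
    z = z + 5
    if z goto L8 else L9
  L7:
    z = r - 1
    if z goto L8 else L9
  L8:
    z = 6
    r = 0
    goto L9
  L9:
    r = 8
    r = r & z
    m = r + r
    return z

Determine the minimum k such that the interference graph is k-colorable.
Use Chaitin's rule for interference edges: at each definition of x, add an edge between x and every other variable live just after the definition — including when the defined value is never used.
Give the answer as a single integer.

Answer: 4

Working:
Per-block:
  L0 def {a,r,z} use ∅
  L1 def {a,z} use {z}
  L2 def {a} use {r,z}
  L3 def {a} use {a}
  L4 def {h} use ∅
  L5 def {h} use {a}
  L6 def {r,z} use {r,z}
  L7 def {z} use {r}
  L8 def {r,z} use ∅
  L9 def {m,r} use {z}

Live sets:
  L0: in=∅ out={a,r,z}
  L1: in={r,z} out={r,z}
  L2: in={r,z} out={a,r,z}
  L3: in={a,r,z} out={a,r,z}
  L4: in={a,r,z} out={a,r,z}
  L5: in={a,r,z} out={r,z}
  L6: in={r,z} out={z}
  L7: in={r} out={z}
  L8: in=∅ out={z}
  L9: in={z} out=∅

Interference:
  a — {h,r,z}
  h — {a,r,z}
  m — {z}
  r — {a,h,z}
  z — {a,h,m,r}

Registers:
  {a,h,r,z} pairwise interfere (4-clique) ⇒ χ ≥ 4
  4-colouring: r0={z}  r1={a,m}  r2={h}  r3={r}
  χ = 4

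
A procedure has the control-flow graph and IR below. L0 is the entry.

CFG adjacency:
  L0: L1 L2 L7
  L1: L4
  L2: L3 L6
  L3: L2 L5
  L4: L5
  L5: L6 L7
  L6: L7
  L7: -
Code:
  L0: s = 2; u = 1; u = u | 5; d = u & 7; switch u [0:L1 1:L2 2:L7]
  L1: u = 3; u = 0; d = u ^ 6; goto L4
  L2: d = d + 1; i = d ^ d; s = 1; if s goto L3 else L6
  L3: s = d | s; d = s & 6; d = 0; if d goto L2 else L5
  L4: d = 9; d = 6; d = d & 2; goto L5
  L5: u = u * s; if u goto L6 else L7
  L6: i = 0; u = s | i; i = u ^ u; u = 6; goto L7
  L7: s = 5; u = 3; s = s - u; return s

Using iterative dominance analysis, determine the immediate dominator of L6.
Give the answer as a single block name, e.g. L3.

idom tree: L1←L0 L2←L0 L3←L2 L4←L1 L5←L0 L6←L0 L7←L0
Join-block Dom:
  L2: preds {L0,L3}: {L0} ∩ {L0,L2,L3} = {L0}; idom=L0
  L5: preds {L3,L4}: {L0,L2,L3} ∩ {L0,L1,L4} = {L0}; idom=L0
  L6: preds {L2,L5}: {L0,L2} ∩ {L0,L5} = {L0}; idom=L0
  L7: preds {L0,L5,L6}: {L0} ∩ {L0,L5} ∩ {L0,L6} = {L0}; idom=L0

idom(L6) = L0

Answer: L0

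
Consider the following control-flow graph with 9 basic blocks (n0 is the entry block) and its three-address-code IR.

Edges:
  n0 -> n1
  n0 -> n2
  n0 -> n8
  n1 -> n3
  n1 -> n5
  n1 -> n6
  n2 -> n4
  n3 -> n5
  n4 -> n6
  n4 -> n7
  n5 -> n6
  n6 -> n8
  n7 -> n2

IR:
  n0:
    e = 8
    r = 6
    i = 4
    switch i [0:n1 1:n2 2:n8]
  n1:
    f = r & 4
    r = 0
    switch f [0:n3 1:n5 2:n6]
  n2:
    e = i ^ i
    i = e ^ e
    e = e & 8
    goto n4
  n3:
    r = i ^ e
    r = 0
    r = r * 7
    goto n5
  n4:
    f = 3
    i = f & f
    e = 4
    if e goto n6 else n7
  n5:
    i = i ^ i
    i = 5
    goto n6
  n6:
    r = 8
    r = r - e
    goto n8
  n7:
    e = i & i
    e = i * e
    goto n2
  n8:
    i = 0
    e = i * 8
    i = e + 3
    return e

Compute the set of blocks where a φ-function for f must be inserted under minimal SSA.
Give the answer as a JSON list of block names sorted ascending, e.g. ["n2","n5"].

Answer: ["n2", "n6", "n8"]

Analysis:
idom tree: n1←n0 n2←n0 n3←n1 n4←n2 n5←n1 n6←n0 n7←n4 n8←n0
Dom at joins:
  n2: preds {n0,n7}: {n0} ∩ {n0,n2,n4,n7} = {n0}; idom=n0
  n5: preds {n1,n3}: {n0,n1} ∩ {n0,n1,n3} = {n0,n1}; idom=n1
  n6: preds {n1,n4,n5}: {n0,n1} ∩ {n0,n2,n4} ∩ {n0,n1,n5} = {n0}; idom=n0
  n8: preds {n0,n6}: {n0} ∩ {n0,n6} = {n0}; idom=n0

DF derivation:
  join n2 pred n0: · stop@n0
  join n2 pred n7: n7→n4→n2 stop@n0
  join n5 pred n1: · stop@n1
  join n5 pred n3: n3 stop@n1
  join n6 pred n1: n1 stop@n0
  join n6 pred n4: n4→n2 stop@n0
  join n6 pred n5: n5→n1 stop@n0
  join n8 pred n0: · stop@n0
  join n8 pred n6: n6 stop@n0
  n0 → ∅
  n1 → {n6}
  n2 → {n2,n6}
  n3 → {n5}
  n4 → {n2,n6}
  n5 → {n6}
  n6 → {n8}
  n7 → {n2}
  n8 → ∅

φ for f: defs {n1,n4}
  DF⁺ = {n2,n6,n8}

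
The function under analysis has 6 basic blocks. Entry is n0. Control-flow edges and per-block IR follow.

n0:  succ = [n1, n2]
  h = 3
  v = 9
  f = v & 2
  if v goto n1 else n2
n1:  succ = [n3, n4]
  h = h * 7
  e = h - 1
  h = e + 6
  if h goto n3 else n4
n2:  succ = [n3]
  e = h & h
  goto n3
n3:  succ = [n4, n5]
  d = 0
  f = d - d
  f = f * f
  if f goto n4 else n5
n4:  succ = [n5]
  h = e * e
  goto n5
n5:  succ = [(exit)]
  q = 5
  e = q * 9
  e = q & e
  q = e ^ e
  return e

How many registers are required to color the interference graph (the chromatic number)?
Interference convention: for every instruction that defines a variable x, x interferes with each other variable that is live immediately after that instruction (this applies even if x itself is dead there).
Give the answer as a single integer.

def/use:
  n0 def {f,h,v} use ∅
  n1 def {e,h} use {h}
  n2 def {e} use {h}
  n3 def {d,f} use ∅
  n4 def {h} use {e}
  n5 def {e,q} use ∅

Backward fixpoint:
  n0 li=∅ lo={h}
  n1 li={h} lo={e}
  n2 li={h} lo={e}
  n3 li={e} lo={e}
  n4 li={e} lo=∅
  n5 li=∅ lo=∅

Interfere edges:
  d: {e}
  e: {d,f,h,q}
  f: {e,h,v}
  h: {e,f,v}
  q: {e}
  v: {f,h}

Chromatic number:
  clique {e,f,h} ⇒ need ≥ 3
  3-colouring: c0={e,v}  c1={d,f,q}  c2={h}
  χ = 3

Answer: 3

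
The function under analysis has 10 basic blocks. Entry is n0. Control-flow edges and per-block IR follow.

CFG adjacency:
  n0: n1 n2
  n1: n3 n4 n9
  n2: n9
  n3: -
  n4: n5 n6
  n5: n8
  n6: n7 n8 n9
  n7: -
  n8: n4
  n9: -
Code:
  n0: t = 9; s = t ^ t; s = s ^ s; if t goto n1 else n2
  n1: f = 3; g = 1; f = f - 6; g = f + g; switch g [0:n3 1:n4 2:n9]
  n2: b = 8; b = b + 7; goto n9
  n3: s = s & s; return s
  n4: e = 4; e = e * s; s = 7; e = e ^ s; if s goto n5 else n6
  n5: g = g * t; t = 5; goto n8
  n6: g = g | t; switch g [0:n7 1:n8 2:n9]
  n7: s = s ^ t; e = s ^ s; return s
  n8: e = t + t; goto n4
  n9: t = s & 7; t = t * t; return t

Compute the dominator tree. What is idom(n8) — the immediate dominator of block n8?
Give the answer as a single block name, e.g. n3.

idom tree: n1←n0 n2←n0 n3←n1 n4←n1 n5←n4 n6←n4 n7←n6 n8←n4 n9←n0
Dom at joins:
  n4: preds {n1,n8}: {n0,n1} ∩ {n0,n1,n4,n8} = {n0,n1}; idom=n1
  n8: preds {n5,n6}: {n0,n1,n4,n5} ∩ {n0,n1,n4,n6} = {n0,n1,n4}; idom=n4
  n9: preds {n1,n2,n6}: {n0,n1} ∩ {n0,n2} ∩ {n0,n1,n4,n6} = {n0}; idom=n0

idom(n8) = n4

Answer: n4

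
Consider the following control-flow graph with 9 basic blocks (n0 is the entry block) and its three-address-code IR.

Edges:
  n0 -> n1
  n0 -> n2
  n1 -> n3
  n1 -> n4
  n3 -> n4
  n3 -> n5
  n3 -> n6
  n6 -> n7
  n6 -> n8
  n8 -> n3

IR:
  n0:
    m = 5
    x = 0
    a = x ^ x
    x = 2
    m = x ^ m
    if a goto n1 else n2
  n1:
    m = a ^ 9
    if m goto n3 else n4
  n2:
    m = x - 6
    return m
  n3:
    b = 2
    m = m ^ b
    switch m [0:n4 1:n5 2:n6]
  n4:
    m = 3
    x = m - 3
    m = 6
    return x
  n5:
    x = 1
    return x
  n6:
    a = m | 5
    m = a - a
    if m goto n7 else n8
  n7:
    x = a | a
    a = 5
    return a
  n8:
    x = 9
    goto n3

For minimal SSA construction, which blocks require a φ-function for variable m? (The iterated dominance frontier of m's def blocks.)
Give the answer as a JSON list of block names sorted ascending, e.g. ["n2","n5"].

idom tree: n1←n0 n2←n0 n3←n1 n4←n1 n5←n3 n6←n3 n7←n6 n8←n6
Dom∩ at merges:
  n3: preds {n1,n8}: {n0,n1} ∩ {n0,n1,n3,n6,n8} = {n0,n1}; idom=n1
  n4: preds {n1,n3}: {n0,n1} ∩ {n0,n1,n3} = {n0,n1}; idom=n1

DF walk-up:
  n3←n1: walk · to n1
  n3←n8: walk n8→n6→n3 to n1
  n4←n1: walk · to n1
  n4←n3: walk n3 to n1
  n0: DF=∅
  n1: DF=∅
  n2: DF=∅
  n3: DF={n3,n4}
  n4: DF=∅
  n5: DF=∅
  n6: DF={n3}
  n7: DF=∅
  n8: DF={n3}

φ for m: defs {n0,n1,n2,n3,n4,n6}
  DF⁺ = {n3,n4}

Answer: ["n3", "n4"]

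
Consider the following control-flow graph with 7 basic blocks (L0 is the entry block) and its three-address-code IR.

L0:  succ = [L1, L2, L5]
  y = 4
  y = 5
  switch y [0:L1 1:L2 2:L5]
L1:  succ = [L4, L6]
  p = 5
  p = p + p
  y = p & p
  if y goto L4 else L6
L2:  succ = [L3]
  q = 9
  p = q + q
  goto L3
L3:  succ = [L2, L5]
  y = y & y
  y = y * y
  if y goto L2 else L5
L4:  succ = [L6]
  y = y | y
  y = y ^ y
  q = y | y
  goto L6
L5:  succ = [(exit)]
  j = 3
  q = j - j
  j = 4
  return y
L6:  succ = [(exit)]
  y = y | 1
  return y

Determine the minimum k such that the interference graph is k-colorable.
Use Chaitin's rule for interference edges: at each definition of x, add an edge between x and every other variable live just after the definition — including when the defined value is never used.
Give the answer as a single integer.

def/use:
  L0: def={y} ue=∅
  L1: def={p,y} ue=∅
  L2: def={p,q} ue=∅
  L3: def={y} ue={y}
  L4: def={q,y} ue={y}
  L5: def={j,q} ue={y}
  L6: def={y} ue={y}

Backward fixpoint:
  L0: in=∅ out={y}
  L1: in=∅ out={y}
  L2: in={y} out={y}
  L3: in={y} out={y}
  L4: in={y} out={y}
  L5: in={y} out=∅
  L6: in={y} out=∅

Interfere edges:
  j: {y}
  p: {y}
  q: {y}
  y: {j,p,q}

Colouring:
  clique {j,y} ⇒ need ≥ 2
  2-colouring: r0={y}  r1={j,p,q}
  χ = 2

Answer: 2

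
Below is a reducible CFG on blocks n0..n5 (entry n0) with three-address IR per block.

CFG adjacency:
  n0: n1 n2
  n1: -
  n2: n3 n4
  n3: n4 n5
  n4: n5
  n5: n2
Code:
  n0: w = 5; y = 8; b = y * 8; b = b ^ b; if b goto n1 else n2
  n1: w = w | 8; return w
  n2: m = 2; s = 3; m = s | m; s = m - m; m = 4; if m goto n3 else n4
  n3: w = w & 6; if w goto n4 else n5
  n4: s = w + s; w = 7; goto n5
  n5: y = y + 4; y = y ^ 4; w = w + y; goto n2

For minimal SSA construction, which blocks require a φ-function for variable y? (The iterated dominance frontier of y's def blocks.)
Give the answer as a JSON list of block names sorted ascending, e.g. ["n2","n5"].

Answer: ["n2"]

Analysis:
idom tree: n1←n0 n2←n0 n3←n2 n4←n2 n5←n2
Join-block Dom:
  n2: preds {n0,n5}: {n0} ∩ {n0,n2,n5} = {n0}; idom=n0
  n4: preds {n2,n3}: {n0,n2} ∩ {n0,n2,n3} = {n0,n2}; idom=n2
  n5: preds {n3,n4}: {n0,n2,n3} ∩ {n0,n2,n4} = {n0,n2}; idom=n2

DF walk-up:
  n2←n0: walk · to n0
  n2←n5: walk n5→n2 to n0
  n4←n2: walk · to n2
  n4←n3: walk n3 to n2
  n5←n3: walk n3 to n2
  n5←n4: walk n4 to n2
  n0 → ∅
  n1 → ∅
  n2 → {n2}
  n3 → {n4,n5}
  n4 → {n5}
  n5 → {n2}

φ for y: defs {n0,n5}
  DF⁺ = {n2}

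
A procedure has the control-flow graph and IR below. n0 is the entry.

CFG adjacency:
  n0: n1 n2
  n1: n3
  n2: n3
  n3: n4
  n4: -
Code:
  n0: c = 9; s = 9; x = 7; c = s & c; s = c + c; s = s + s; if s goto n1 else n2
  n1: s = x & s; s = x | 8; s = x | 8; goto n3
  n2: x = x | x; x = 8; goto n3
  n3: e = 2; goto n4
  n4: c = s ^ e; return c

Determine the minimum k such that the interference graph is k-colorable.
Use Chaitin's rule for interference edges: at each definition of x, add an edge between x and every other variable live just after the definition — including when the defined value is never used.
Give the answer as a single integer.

def/use:
  n0 def {c,s,x} use ∅
  n1 def {s} use {s,x}
  n2 def {x} use {x}
  n3 def {e} use ∅
  n4 def {c} use {e,s}

Liveness:
  n0: in=∅ out={s,x}
  n1: in={s,x} out={s}
  n2: in={s,x} out={s}
  n3: in={s} out={e,s}
  n4: in={e,s} out=∅

Interfere edges:
  c — {s,x}
  e — {s}
  s — {c,e,x}
  x — {c,s}

Colouring:
  {c,s,x} pairwise interfere (3-clique) ⇒ χ ≥ 3
  3-colouring: c0={s}  c1={c,e}  c2={x}
  χ = 3

Answer: 3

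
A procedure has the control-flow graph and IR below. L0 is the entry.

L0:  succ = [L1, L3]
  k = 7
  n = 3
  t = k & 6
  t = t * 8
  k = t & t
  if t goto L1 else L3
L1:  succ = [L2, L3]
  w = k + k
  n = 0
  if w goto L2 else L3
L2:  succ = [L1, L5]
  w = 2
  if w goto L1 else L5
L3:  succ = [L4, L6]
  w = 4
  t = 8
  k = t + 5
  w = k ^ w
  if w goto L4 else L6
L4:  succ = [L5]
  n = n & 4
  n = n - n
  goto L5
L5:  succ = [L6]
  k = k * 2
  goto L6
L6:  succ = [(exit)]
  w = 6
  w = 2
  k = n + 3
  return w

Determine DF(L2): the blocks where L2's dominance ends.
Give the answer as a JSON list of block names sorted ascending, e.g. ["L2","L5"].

Answer: ["L1", "L5"]

Working:
idom tree: L1←L0 L2←L1 L3←L0 L4←L3 L5←L0 L6←L0
Dom∩ at merges:
  L1: preds {L0,L2}: {L0} ∩ {L0,L1,L2} = {L0}; idom=L0
  L3: preds {L0,L1}: {L0} ∩ {L0,L1} = {L0}; idom=L0
  L5: preds {L2,L4}: {L0,L1,L2} ∩ {L0,L3,L4} = {L0}; idom=L0
  L6: preds {L3,L5}: {L0,L3} ∩ {L0,L5} = {L0}; idom=L0

Frontier:
  L1←L0: walk · to L0
  L1←L2: walk L2→L1 to L0
  L3←L0: walk · to L0
  L3←L1: walk L1 to L0
  L5←L2: walk L2→L1 to L0
  L5←L4: walk L4→L3 to L0
  L6←L3: walk L3 to L0
  L6←L5: walk L5 to L0
  L0: DF=∅
  L1: DF={L1,L3,L5}
  L2: DF={L1,L5}
  L3: DF={L5,L6}
  L4: DF={L5}
  L5: DF={L6}
  L6: DF=∅

DF(L2) = ["L1", "L5"]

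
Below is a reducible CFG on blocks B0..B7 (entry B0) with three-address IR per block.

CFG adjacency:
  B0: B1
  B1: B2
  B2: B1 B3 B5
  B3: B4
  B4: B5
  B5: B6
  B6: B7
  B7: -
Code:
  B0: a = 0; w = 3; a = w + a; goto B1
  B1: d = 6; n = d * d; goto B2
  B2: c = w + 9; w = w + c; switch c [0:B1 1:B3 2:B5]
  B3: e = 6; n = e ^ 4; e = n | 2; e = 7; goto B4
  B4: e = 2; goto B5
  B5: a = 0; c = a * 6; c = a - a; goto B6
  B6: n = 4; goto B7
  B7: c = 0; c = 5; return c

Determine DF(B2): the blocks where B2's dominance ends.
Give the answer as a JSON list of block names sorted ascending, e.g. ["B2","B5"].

idom tree: B1←B0 B2←B1 B3←B2 B4←B3 B5←B2 B6←B5 B7←B6
Dom∩ at merges:
  B1: preds {B0,B2}: {B0} ∩ {B0,B1,B2} = {B0}; idom=B0
  B5: preds {B2,B4}: {B0,B1,B2} ∩ {B0,B1,B2,B3,B4} = {B0,B1,B2}; idom=B2

Frontier:
  B1←B0: walk · to B0
  B1←B2: walk B2→B1 to B0
  B5←B2: walk · to B2
  B5←B4: walk B4→B3 to B2
  B0 → ∅
  B1 → {B1}
  B2 → {B1}
  B3 → {B5}
  B4 → {B5}
  B5 → ∅
  B6 → ∅
  B7 → ∅

DF(B2) = ["B1"]

Answer: ["B1"]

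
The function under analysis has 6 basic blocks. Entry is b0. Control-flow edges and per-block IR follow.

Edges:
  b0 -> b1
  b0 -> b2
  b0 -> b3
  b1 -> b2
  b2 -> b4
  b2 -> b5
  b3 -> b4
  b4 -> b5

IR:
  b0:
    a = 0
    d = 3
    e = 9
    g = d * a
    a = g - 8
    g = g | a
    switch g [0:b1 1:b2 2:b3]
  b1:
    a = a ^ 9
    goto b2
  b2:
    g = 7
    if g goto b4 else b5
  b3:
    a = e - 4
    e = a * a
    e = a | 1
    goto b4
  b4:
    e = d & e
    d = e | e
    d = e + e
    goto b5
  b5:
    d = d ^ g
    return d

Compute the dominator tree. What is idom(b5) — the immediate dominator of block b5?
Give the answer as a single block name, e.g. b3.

idom tree: b1←b0 b2←b0 b3←b0 b4←b0 b5←b0
Dom at joins:
  b2: preds {b0,b1}: {b0} ∩ {b0,b1} = {b0}; idom=b0
  b4: preds {b2,b3}: {b0,b2} ∩ {b0,b3} = {b0}; idom=b0
  b5: preds {b2,b4}: {b0,b2} ∩ {b0,b4} = {b0}; idom=b0

idom(b5) = b0

Answer: b0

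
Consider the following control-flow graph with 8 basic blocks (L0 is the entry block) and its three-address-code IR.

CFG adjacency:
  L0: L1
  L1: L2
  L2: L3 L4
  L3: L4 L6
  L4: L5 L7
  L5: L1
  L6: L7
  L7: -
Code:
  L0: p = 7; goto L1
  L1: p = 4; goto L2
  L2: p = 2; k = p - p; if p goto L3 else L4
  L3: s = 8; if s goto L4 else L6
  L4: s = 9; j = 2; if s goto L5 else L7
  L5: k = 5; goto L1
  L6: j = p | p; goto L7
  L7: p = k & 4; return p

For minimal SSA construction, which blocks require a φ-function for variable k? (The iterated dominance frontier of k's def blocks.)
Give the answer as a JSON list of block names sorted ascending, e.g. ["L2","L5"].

Answer: ["L1"]

Derivation:
idom tree: L1←L0 L2←L1 L3←L2 L4←L2 L5←L4 L6←L3 L7←L2
Join-block Dom:
  L1: preds {L0,L5}: {L0} ∩ {L0,L1,L2,L4,L5} = {L0}; idom=L0
  L4: preds {L2,L3}: {L0,L1,L2} ∩ {L0,L1,L2,L3} = {L0,L1,L2}; idom=L2
  L7: preds {L4,L6}: {L0,L1,L2,L4} ∩ {L0,L1,L2,L3,L6} = {L0,L1,L2}; idom=L2

DF derivation:
  L1←L0: walk · to L0
  L1←L5: walk L5→L4→L2→L1 to L0
  L4←L2: walk · to L2
  L4←L3: walk L3 to L2
  L7←L4: walk L4 to L2
  L7←L6: walk L6→L3 to L2
  DF(L0)=∅
  DF(L1)={L1}
  DF(L2)={L1}
  DF(L3)={L4,L7}
  DF(L4)={L1,L7}
  DF(L5)={L1}
  DF(L6)={L7}
  DF(L7)=∅

φ for k: defs {L2,L5}
  DF⁺ = {L1}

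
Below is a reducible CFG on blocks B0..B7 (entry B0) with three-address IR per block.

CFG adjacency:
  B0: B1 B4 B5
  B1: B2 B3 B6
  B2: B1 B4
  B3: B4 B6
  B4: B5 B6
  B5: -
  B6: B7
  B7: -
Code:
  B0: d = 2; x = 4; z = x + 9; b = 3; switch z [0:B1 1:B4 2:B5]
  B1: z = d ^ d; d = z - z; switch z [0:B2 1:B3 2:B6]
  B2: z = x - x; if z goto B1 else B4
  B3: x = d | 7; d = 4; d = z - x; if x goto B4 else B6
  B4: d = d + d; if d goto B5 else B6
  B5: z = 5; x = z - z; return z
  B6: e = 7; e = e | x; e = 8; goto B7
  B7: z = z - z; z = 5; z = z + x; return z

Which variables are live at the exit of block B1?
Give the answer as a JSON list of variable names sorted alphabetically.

Answer: ["d", "x", "z"]

Derivation:
Block summaries:
  B0 def {b,d,x,z} use ∅
  B1 def {d,z} use {d}
  B2 def {z} use {x}
  B3 def {d,x} use {d,z}
  B4 def {d} use {d}
  B5 def {x,z} use ∅
  B6 def {e} use {x}
  B7 def {z} use {x,z}

Live sets:
  B0 li=∅ lo={d,x,z}
  B1 li={d,x} lo={d,x,z}
  B2 li={d,x} lo={d,x,z}
  B3 li={d,z} lo={d,x,z}
  B4 li={d,x,z} lo={x,z}
  B5 li=∅ lo=∅
  B6 li={x,z} lo={x,z}
  B7 li={x,z} lo=∅

live-out(B1) = ["d", "x", "z"]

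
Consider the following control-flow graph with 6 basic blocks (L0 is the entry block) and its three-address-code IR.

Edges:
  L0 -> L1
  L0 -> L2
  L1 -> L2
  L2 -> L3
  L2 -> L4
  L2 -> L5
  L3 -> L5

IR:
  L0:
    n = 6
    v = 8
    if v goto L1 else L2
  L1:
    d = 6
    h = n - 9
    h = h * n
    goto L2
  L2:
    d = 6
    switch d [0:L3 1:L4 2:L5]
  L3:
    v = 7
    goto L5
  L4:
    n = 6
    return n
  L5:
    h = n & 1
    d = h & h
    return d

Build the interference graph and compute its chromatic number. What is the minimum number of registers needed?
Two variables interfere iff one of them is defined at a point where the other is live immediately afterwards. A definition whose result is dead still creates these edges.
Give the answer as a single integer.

Answer: 2

Working:
Per-block:
  L0: {n,v} / ∅
  L1: {d,h} / {n}
  L2: {d} / ∅
  L3: {v} / ∅
  L4: {n} / ∅
  L5: {d,h} / {n}

Backward fixpoint:
  L0: in=∅ out={n}
  L1: in={n} out={n}
  L2: in={n} out={n}
  L3: in={n} out={n}
  L4: in=∅ out=∅
  L5: in={n} out=∅

Interfere edges:
  d: {n}
  h: {n}
  n: {d,h,v}
  v: {n}

Registers:
  {d,n} pairwise interfere (2-clique) ⇒ χ ≥ 2
  assign d→r1 h→r1 n→r0 v→r1 — no edge inside a register ⇒ χ ≤ 2
  χ = 2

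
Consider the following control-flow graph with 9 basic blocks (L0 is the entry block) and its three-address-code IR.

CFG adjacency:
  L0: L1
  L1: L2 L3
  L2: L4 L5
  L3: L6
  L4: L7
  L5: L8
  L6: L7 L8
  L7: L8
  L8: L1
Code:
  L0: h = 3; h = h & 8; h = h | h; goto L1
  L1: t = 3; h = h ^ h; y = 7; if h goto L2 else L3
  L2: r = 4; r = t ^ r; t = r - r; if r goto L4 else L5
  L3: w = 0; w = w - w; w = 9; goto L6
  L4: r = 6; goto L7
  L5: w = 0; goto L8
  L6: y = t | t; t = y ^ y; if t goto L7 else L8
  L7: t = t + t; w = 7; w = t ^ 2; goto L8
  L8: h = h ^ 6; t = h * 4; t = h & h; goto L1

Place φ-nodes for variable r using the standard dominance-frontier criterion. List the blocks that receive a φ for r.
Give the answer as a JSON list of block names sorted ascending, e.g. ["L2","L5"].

idom tree: L1←L0 L2←L1 L3←L1 L4←L2 L5←L2 L6←L3 L7←L1 L8←L1
Join-block Dom:
  L1: preds {L0,L8}: {L0} ∩ {L0,L1,L8} = {L0}; idom=L0
  L7: preds {L4,L6}: {L0,L1,L2,L4} ∩ {L0,L1,L3,L6} = {L0,L1}; idom=L1
  L8: preds {L5,L6,L7}: {L0,L1,L2,L5} ∩ {L0,L1,L3,L6} ∩ {L0,L1,L7} = {L0,L1}; idom=L1

DF walk-up:
  join L1 pred L0: · stop@L0
  join L1 pred L8: L8→L1 stop@L0
  join L7 pred L4: L4→L2 stop@L1
  join L7 pred L6: L6→L3 stop@L1
  join L8 pred L5: L5→L2 stop@L1
  join L8 pred L6: L6→L3 stop@L1
  join L8 pred L7: L7 stop@L1
  L0: DF=∅
  L1: DF={L1}
  L2: DF={L7,L8}
  L3: DF={L7,L8}
  L4: DF={L7}
  L5: DF={L8}
  L6: DF={L7,L8}
  L7: DF={L8}
  L8: DF={L1}

φ for r: defs {L2,L4}
  DF⁺ = {L1,L7,L8}

Answer: ["L1", "L7", "L8"]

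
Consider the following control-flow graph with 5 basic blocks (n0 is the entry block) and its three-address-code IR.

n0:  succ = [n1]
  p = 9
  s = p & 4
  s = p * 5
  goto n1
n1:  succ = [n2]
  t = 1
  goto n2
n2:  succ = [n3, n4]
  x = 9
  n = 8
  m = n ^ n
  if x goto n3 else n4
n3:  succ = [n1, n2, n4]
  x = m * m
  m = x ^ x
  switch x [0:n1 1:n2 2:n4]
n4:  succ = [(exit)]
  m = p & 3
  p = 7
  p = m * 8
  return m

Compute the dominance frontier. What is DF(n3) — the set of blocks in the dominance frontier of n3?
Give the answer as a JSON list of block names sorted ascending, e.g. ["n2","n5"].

idom tree: n1←n0 n2←n1 n3←n2 n4←n2
Dom at joins:
  n1: preds {n0,n3}: {n0} ∩ {n0,n1,n2,n3} = {n0}; idom=n0
  n2: preds {n1,n3}: {n0,n1} ∩ {n0,n1,n2,n3} = {n0,n1}; idom=n1
  n4: preds {n2,n3}: {n0,n1,n2} ∩ {n0,n1,n2,n3} = {n0,n1,n2}; idom=n2

DF walk-up:
  n1←n0: walk · to n0
  n1←n3: walk n3→n2→n1 to n0
  n2←n1: walk · to n1
  n2←n3: walk n3→n2 to n1
  n4←n2: walk · to n2
  n4←n3: walk n3 to n2
  n0: DF=∅
  n1: DF={n1}
  n2: DF={n1,n2}
  n3: DF={n1,n2,n4}
  n4: DF=∅

DF(n3) = ["n1", "n2", "n4"]

Answer: ["n1", "n2", "n4"]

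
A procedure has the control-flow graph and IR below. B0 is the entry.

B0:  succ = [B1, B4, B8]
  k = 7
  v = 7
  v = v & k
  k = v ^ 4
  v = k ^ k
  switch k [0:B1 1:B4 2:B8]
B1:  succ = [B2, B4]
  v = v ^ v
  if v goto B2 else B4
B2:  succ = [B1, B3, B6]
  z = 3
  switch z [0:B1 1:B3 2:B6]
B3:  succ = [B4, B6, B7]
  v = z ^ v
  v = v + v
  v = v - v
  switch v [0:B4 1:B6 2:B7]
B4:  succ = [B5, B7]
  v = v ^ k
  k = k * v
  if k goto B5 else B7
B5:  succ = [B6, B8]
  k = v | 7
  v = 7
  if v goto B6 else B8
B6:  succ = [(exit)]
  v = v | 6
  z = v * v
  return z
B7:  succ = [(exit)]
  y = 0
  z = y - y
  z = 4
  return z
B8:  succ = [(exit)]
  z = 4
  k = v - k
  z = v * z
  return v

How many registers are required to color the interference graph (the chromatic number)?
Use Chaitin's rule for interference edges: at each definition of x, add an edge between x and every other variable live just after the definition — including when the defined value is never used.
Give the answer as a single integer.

Per-block:
  B0 def {k,v} use ∅
  B1 def {v} use {v}
  B2 def {z} use ∅
  B3 def {v} use {v,z}
  B4 def {k,v} use {k,v}
  B5 def {k,v} use {v}
  B6 def {v,z} use {v}
  B7 def {y,z} use ∅
  B8 def {k,z} use {k,v}

Backward fixpoint:
  B0 li=∅ lo={k,v}
  B1 li={k,v} lo={k,v}
  B2 li={k,v} lo={k,v,z}
  B3 li={k,v,z} lo={k,v}
  B4 li={k,v} lo={v}
  B5 li={v} lo={k,v}
  B6 li={v} lo=∅
  B7 li=∅ lo=∅
  B8 li={k,v} lo=∅

Conflict graph:
  k: {v,z}
  v: {k,z}
  y: ∅
  z: {k,v}

Registers:
  clique {k,v,z} ⇒ need ≥ 3
  assign k→c0 v→c1 y→c0 z→c2 — no edge inside a register ⇒ χ ≤ 3
  χ = 3

Answer: 3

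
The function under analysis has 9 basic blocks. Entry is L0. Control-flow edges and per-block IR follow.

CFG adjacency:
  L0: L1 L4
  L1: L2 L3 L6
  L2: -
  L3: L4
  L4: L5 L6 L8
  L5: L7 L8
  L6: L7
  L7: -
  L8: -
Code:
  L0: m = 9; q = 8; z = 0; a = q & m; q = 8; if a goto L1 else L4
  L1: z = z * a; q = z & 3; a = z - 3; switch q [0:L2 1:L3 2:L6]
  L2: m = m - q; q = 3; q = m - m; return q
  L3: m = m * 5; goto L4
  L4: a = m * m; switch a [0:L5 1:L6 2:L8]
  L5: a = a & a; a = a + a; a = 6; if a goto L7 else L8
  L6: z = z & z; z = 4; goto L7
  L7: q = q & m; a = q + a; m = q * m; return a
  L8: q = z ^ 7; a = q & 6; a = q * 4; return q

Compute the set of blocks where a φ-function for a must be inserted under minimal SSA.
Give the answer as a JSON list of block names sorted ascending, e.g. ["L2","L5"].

idom tree: L1←L0 L2←L1 L3←L1 L4←L0 L5←L4 L6←L0 L7←L0 L8←L4
Dom∩ at merges:
  L4: preds {L0,L3}: {L0} ∩ {L0,L1,L3} = {L0}; idom=L0
  L6: preds {L1,L4}: {L0,L1} ∩ {L0,L4} = {L0}; idom=L0
  L7: preds {L5,L6}: {L0,L4,L5} ∩ {L0,L6} = {L0}; idom=L0
  L8: preds {L4,L5}: {L0,L4} ∩ {L0,L4,L5} = {L0,L4}; idom=L4

Frontier:
  join L4 pred L0: · stop@L0
  join L4 pred L3: L3→L1 stop@L0
  join L6 pred L1: L1 stop@L0
  join L6 pred L4: L4 stop@L0
  join L7 pred L5: L5→L4 stop@L0
  join L7 pred L6: L6 stop@L0
  join L8 pred L4: · stop@L4
  join L8 pred L5: L5 stop@L4
  L0: DF=∅
  L1: DF={L4,L6}
  L2: DF=∅
  L3: DF={L4}
  L4: DF={L6,L7}
  L5: DF={L7,L8}
  L6: DF={L7}
  L7: DF=∅
  L8: DF=∅

φ for a: defs {L0,L1,L4,L5,L7,L8}
  DF⁺ = {L4,L6,L7,L8}

Answer: ["L4", "L6", "L7", "L8"]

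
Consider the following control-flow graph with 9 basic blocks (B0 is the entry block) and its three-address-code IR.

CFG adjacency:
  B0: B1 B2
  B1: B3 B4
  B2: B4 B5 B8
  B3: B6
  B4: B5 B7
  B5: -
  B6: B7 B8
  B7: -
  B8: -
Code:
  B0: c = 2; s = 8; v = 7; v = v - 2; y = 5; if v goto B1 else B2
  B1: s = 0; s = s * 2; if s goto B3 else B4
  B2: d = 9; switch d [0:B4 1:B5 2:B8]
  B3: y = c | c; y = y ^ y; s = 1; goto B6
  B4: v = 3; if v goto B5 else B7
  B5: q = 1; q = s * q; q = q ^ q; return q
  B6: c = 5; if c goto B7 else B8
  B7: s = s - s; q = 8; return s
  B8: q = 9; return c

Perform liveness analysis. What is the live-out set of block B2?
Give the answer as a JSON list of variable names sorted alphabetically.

Answer: ["c", "s"]

Derivation:
Per-block:
  B0: {c,s,v,y} / ∅
  B1: {s} / ∅
  B2: {d} / ∅
  B3: {s,y} / {c}
  B4: {v} / ∅
  B5: {q} / {s}
  B6: {c} / ∅
  B7: {q,s} / {s}
  B8: {q} / {c}

Liveness:
  B0: in=∅ out={c,s}
  B1: in={c} out={c,s}
  B2: in={c,s} out={c,s}
  B3: in={c} out={s}
  B4: in={s} out={s}
  B5: in={s} out=∅
  B6: in={s} out={c,s}
  B7: in={s} out=∅
  B8: in={c} out=∅

live-out(B2) = ["c", "s"]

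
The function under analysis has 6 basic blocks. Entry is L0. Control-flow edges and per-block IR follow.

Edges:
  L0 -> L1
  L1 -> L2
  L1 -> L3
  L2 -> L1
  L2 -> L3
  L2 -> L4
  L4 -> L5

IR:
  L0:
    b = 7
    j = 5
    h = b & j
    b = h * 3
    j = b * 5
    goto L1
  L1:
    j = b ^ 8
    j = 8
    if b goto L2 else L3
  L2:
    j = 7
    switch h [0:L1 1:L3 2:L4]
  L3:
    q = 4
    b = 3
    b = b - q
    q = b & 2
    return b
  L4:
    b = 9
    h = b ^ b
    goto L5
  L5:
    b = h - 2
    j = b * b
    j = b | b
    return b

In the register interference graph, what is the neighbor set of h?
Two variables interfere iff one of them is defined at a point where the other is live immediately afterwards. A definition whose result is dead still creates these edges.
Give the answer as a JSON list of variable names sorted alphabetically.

def/use:
  L0: {b,h,j} / ∅
  L1: {j} / {b}
  L2: {j} / {h}
  L3: {b,q} / ∅
  L4: {b,h} / ∅
  L5: {b,j} / {h}

Liveness:
  L0: in=∅ out={b,h}
  L1: in={b,h} out={b,h}
  L2: in={b,h} out={b,h}
  L3: in=∅ out=∅
  L4: in=∅ out={h}
  L5: in={h} out=∅

Interference:
  b — {h,j,q}
  h — {b,j}
  j — {b,h}
  q — {b}

N(h) = ["b", "j"]

Answer: ["b", "j"]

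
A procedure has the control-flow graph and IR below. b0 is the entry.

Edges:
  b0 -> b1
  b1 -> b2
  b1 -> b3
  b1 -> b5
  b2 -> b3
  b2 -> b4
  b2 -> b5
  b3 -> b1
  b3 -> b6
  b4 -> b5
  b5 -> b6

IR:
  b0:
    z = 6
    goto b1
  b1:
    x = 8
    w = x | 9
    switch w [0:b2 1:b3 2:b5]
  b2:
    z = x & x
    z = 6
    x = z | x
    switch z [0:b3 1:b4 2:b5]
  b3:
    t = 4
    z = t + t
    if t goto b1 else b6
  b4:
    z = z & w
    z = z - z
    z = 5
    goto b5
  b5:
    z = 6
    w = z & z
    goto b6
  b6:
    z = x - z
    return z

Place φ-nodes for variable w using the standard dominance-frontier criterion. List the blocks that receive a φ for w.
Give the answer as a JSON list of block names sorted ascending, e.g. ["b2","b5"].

Answer: ["b1", "b6"]

Derivation:
idom tree: b1←b0 b2←b1 b3←b1 b4←b2 b5←b1 b6←b1
Join-block Dom:
  b1: preds {b0,b3}: {b0} ∩ {b0,b1,b3} = {b0}; idom=b0
  b3: preds {b1,b2}: {b0,b1} ∩ {b0,b1,b2} = {b0,b1}; idom=b1
  b5: preds {b1,b2,b4}: {b0,b1} ∩ {b0,b1,b2} ∩ {b0,b1,b2,b4} = {b0,b1}; idom=b1
  b6: preds {b3,b5}: {b0,b1,b3} ∩ {b0,b1,b5} = {b0,b1}; idom=b1

DF derivation:
  join b1 pred b0: · stop@b0
  join b1 pred b3: b3→b1 stop@b0
  join b3 pred b1: · stop@b1
  join b3 pred b2: b2 stop@b1
  join b5 pred b1: · stop@b1
  join b5 pred b2: b2 stop@b1
  join b5 pred b4: b4→b2 stop@b1
  join b6 pred b3: b3 stop@b1
  join b6 pred b5: b5 stop@b1
  b0 → ∅
  b1 → {b1}
  b2 → {b3,b5}
  b3 → {b1,b6}
  b4 → {b5}
  b5 → {b6}
  b6 → ∅

φ for w: defs {b1,b5}
  DF⁺ = {b1,b6}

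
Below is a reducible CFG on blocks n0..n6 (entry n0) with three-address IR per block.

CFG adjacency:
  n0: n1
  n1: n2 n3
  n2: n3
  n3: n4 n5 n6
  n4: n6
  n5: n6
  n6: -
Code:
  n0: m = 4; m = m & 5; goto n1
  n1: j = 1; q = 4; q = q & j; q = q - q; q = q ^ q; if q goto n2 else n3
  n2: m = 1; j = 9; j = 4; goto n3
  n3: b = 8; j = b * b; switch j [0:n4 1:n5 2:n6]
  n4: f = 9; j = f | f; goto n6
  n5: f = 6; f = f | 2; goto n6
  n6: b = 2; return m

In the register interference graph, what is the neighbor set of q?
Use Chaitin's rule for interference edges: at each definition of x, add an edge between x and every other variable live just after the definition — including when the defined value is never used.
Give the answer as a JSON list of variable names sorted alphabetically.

Per-block:
  n0 def {m} use ∅
  n1 def {j,q} use ∅
  n2 def {j,m} use ∅
  n3 def {b,j} use ∅
  n4 def {f,j} use ∅
  n5 def {f} use ∅
  n6 def {b} use {m}

Liveness:
  live n0: ∅→{m}
  live n1: {m}→{m}
  live n2: ∅→{m}
  live n3: {m}→{m}
  live n4: {m}→{m}
  live n5: {m}→{m}
  live n6: {m}→∅

Conflict graph:
  b↔{m}
  f↔{m}
  j↔{m,q}
  m↔{b,f,j,q}
  q↔{j,m}

N(q) = ["j", "m"]

Answer: ["j", "m"]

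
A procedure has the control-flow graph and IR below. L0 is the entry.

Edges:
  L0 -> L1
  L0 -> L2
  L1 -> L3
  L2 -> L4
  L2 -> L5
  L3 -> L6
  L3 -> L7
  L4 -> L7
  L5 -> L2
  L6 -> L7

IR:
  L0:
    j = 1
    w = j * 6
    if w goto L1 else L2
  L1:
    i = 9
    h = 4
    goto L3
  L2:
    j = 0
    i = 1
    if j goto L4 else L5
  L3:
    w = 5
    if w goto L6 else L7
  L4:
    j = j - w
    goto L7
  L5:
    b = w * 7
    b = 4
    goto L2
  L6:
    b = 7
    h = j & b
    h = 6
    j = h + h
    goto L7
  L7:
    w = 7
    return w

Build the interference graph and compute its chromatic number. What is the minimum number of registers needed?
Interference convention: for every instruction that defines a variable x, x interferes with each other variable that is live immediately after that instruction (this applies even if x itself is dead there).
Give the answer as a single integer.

Answer: 3

Derivation:
Block summaries:
  L0 def {j,w} use ∅
  L1 def {h,i} use ∅
  L2 def {i,j} use ∅
  L3 def {w} use ∅
  L4 def {j} use {j,w}
  L5 def {b} use {w}
  L6 def {b,h,j} use {j}
  L7 def {w} use ∅

Backward fixpoint:
  live L0: ∅→{j,w}
  live L1: {j}→{j}
  live L2: {w}→{j,w}
  live L3: {j}→{j}
  live L4: {j,w}→∅
  live L5: {w}→{w}
  live L6: {j}→∅
  live L7: ∅→∅

Interference:
  b↔{j,w}
  h↔{j}
  i↔{j,w}
  j↔{b,h,i,w}
  w↔{b,i,j}

Chromatic number:
  clique {b,j,w} ⇒ need ≥ 3
  3-colouring: c0={j}  c1={h,w}  c2={b,i}
  χ = 3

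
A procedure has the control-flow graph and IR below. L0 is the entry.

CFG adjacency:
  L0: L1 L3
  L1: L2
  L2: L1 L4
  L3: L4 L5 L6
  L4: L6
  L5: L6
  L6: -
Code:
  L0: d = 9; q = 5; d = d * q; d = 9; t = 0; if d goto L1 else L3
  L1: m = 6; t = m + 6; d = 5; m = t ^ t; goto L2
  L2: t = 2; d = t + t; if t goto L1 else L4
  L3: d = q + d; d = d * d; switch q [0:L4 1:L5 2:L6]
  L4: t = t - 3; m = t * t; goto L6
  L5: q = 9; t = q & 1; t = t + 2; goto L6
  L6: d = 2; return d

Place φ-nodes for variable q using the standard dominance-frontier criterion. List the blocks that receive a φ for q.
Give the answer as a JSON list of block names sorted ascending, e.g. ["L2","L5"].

Answer: ["L6"]

Derivation:
idom tree: L1←L0 L2←L1 L3←L0 L4←L0 L5←L3 L6←L0
Join-block Dom:
  L1: preds {L0,L2}: {L0} ∩ {L0,L1,L2} = {L0}; idom=L0
  L4: preds {L2,L3}: {L0,L1,L2} ∩ {L0,L3} = {L0}; idom=L0
  L6: preds {L3,L4,L5}: {L0,L3} ∩ {L0,L4} ∩ {L0,L3,L5} = {L0}; idom=L0

DF walk-up:
  join L1 pred L0: · stop@L0
  join L1 pred L2: L2→L1 stop@L0
  join L4 pred L2: L2→L1 stop@L0
  join L4 pred L3: L3 stop@L0
  join L6 pred L3: L3 stop@L0
  join L6 pred L4: L4 stop@L0
  join L6 pred L5: L5→L3 stop@L0
  L0: DF=∅
  L1: DF={L1,L4}
  L2: DF={L1,L4}
  L3: DF={L4,L6}
  L4: DF={L6}
  L5: DF={L6}
  L6: DF=∅

φ for q: defs {L0,L5}
  DF⁺ = {L6}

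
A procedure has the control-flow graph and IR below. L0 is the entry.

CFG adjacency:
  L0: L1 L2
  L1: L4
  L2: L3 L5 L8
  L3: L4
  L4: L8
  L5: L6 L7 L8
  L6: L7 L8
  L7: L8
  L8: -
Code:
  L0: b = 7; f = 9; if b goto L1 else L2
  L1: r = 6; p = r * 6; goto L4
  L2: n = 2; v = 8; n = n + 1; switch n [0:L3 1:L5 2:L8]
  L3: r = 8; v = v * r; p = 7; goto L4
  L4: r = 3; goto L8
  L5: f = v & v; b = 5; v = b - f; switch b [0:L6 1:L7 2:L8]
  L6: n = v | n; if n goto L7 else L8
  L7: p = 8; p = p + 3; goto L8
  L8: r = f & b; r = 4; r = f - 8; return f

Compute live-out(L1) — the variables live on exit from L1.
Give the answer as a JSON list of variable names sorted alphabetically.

Answer: ["b", "f"]

Working:
Per-block:
  L0: {b,f} / ∅
  L1: {p,r} / ∅
  L2: {n,v} / ∅
  L3: {p,r,v} / {v}
  L4: {r} / ∅
  L5: {b,f,v} / {v}
  L6: {n} / {n,v}
  L7: {p} / ∅
  L8: {r} / {b,f}

Live sets:
  L0 li=∅ lo={b,f}
  L1 li={b,f} lo={b,f}
  L2 li={b,f} lo={b,f,n,v}
  L3 li={b,f,v} lo={b,f}
  L4 li={b,f} lo={b,f}
  L5 li={n,v} lo={b,f,n,v}
  L6 li={b,f,n,v} lo={b,f}
  L7 li={b,f} lo={b,f}
  L8 li={b,f} lo=∅

live-out(L1) = ["b", "f"]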